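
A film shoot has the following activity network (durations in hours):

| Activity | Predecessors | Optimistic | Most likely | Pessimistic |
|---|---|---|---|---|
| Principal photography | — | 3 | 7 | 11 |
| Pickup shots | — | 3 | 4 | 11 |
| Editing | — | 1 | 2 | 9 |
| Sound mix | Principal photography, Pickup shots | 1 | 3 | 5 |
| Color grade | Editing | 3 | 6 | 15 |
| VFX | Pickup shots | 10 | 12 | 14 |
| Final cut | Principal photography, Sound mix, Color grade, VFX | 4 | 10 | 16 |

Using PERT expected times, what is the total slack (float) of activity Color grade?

te_Principal photography = (3 + 4·7 + 11)/6 = 42/6 = 7
te_Pickup shots = (3 + 4·4 + 11)/6 = 30/6 = 5
te_Editing = (1 + 4·2 + 9)/6 = 18/6 = 3
te_Sound mix = (1 + 4·3 + 5)/6 = 18/6 = 3
te_Color grade = (3 + 4·6 + 15)/6 = 42/6 = 7
te_VFX = (10 + 4·12 + 14)/6 = 72/6 = 12
te_Final cut = (4 + 4·10 + 16)/6 = 60/6 = 10

Forward pass:
ES_Principal photography = 0; EF_Principal photography = 7
ES_Pickup shots = 0; EF_Pickup shots = 5
ES_Editing = 0; EF_Editing = 3
ES_Sound mix = max(EF_Principal photography=7, EF_Pickup shots=5) = 7; EF_Sound mix = 7+3 = 10
ES_Color grade = 3; EF_Color grade = 3+7 = 10
ES_VFX = 5; EF_VFX = 5+12 = 17
ES_Final cut = max(EF_Principal photography=7, EF_Sound mix=10, EF_Color grade=10, EF_VFX=17) = 17; EF_Final cut = 17+10 = 27
Expected project duration μ = 27 hours. Critical path: Pickup shots → VFX → Final cut.

Backward pass:
LF_Final cut = 27; LS_Final cut = 27−10 = 17
LF_VFX = LS_Final cut = 17; LS_VFX = 17−12 = 5
LF_Color grade = LS_Final cut = 17; LS_Color grade = 17−7 = 10
LF_Sound mix = LS_Final cut = 17; LS_Sound mix = 17−3 = 14
LF_Editing = LS_Color grade = 10; LS_Editing = 10−3 = 7
LF_Pickup shots = min(LS_Sound mix=14, LS_VFX=5) = 5; LS_Pickup shots = 5−5 = 0
LF_Principal photography = min(LS_Sound mix=14, LS_Final cut=17) = 14; LS_Principal photography = 14−7 = 7
Slack_Color grade = LS_Color grade − ES_Color grade = 10 − 3 = 7

7 hours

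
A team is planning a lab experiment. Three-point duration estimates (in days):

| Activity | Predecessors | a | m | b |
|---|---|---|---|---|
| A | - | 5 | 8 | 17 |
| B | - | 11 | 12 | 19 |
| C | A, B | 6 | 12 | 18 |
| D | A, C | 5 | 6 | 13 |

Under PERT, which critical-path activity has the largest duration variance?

C

te_A = (5 + 4·8 + 17)/6 = 54/6 = 9; σ²_A = ((17−5)/6)² = 4.000
te_B = (11 + 4·12 + 19)/6 = 78/6 = 13; σ²_B = ((19−11)/6)² = 1.778
te_C = (6 + 4·12 + 18)/6 = 72/6 = 12; σ²_C = ((18−6)/6)² = 4.000
te_D = (5 + 4·6 + 13)/6 = 42/6 = 7; σ²_D = ((13−5)/6)² = 1.778

Forward pass:
ES_A = 0; EF_A = 9
ES_B = 0; EF_B = 13
ES_C = max(EF_A=9, EF_B=13) = 13; EF_C = 13+12 = 25
ES_D = max(EF_A=9, EF_C=25) = 25; EF_D = 25+7 = 32
Expected project duration μ = 32 days. Critical path: B → C → D.

Variances on critical path: σ²_B=1.778, σ²_C=4.000, σ²_D=1.778.
Largest is σ²_C = 4.000.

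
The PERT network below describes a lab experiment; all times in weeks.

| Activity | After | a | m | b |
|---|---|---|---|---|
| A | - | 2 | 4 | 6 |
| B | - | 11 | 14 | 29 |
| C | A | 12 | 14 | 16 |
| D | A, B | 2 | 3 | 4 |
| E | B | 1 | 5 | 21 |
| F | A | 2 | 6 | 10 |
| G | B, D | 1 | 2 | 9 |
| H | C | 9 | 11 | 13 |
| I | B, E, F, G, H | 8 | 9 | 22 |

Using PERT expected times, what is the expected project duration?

te_A = (2 + 4·4 + 6)/6 = 24/6 = 4
te_B = (11 + 4·14 + 29)/6 = 96/6 = 16
te_C = (12 + 4·14 + 16)/6 = 84/6 = 14
te_D = (2 + 4·3 + 4)/6 = 18/6 = 3
te_E = (1 + 4·5 + 21)/6 = 42/6 = 7
te_F = (2 + 4·6 + 10)/6 = 36/6 = 6
te_G = (1 + 4·2 + 9)/6 = 18/6 = 3
te_H = (9 + 4·11 + 13)/6 = 66/6 = 11
te_I = (8 + 4·9 + 22)/6 = 66/6 = 11

Forward pass:
ES_A = 0; EF_A = 4
ES_B = 0; EF_B = 16
ES_C = 4; EF_C = 4+14 = 18
ES_D = max(EF_A=4, EF_B=16) = 16; EF_D = 16+3 = 19
ES_E = 16; EF_E = 16+7 = 23
ES_F = 4; EF_F = 4+6 = 10
ES_G = max(EF_B=16, EF_D=19) = 19; EF_G = 19+3 = 22
ES_H = 18; EF_H = 18+11 = 29
ES_I = max(EF_B=16, EF_E=23, EF_F=10, EF_G=22, EF_H=29) = 29; EF_I = 29+11 = 40
Expected project duration μ = 40 weeks. Critical path: A → C → H → I.

40 weeks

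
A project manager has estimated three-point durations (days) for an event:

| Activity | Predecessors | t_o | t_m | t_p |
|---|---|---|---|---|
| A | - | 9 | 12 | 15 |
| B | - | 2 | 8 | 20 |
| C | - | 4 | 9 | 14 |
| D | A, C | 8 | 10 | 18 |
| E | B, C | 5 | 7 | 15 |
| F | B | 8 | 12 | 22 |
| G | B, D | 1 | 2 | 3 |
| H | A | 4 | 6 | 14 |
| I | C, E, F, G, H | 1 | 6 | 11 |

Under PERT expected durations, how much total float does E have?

8 days

te_A = (9 + 4·12 + 15)/6 = 72/6 = 12
te_B = (2 + 4·8 + 20)/6 = 54/6 = 9
te_C = (4 + 4·9 + 14)/6 = 54/6 = 9
te_D = (8 + 4·10 + 18)/6 = 66/6 = 11
te_E = (5 + 4·7 + 15)/6 = 48/6 = 8
te_F = (8 + 4·12 + 22)/6 = 78/6 = 13
te_G = (1 + 4·2 + 3)/6 = 12/6 = 2
te_H = (4 + 4·6 + 14)/6 = 42/6 = 7
te_I = (1 + 4·6 + 11)/6 = 36/6 = 6

Forward pass:
ES_A = 0; EF_A = 12
ES_B = 0; EF_B = 9
ES_C = 0; EF_C = 9
ES_D = max(EF_A=12, EF_C=9) = 12; EF_D = 12+11 = 23
ES_E = max(EF_B=9, EF_C=9) = 9; EF_E = 9+8 = 17
ES_F = 9; EF_F = 9+13 = 22
ES_G = max(EF_B=9, EF_D=23) = 23; EF_G = 23+2 = 25
ES_H = 12; EF_H = 12+7 = 19
ES_I = max(EF_C=9, EF_E=17, EF_F=22, EF_G=25, EF_H=19) = 25; EF_I = 25+6 = 31
Expected project duration μ = 31 days. Critical path: A → D → G → I.

Backward pass:
LF_I = 31; LS_I = 31−6 = 25
LF_H = LS_I = 25; LS_H = 25−7 = 18
LF_G = LS_I = 25; LS_G = 25−2 = 23
LF_F = LS_I = 25; LS_F = 25−13 = 12
LF_E = LS_I = 25; LS_E = 25−8 = 17
LF_D = LS_G = 23; LS_D = 23−11 = 12
LF_C = min(LS_D=12, LS_E=17, LS_I=25) = 12; LS_C = 12−9 = 3
LF_B = min(LS_E=17, LS_F=12, LS_G=23) = 12; LS_B = 12−9 = 3
LF_A = min(LS_D=12, LS_H=18) = 12; LS_A = 12−12 = 0
Slack_E = LS_E − ES_E = 17 − 9 = 8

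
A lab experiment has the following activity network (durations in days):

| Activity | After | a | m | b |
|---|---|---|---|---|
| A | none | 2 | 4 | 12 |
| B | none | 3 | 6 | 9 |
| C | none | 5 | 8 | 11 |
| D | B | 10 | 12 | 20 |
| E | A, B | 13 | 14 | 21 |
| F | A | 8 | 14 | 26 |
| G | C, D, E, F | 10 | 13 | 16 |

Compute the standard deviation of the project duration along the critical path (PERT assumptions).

1.94 days

te_A = (2 + 4·4 + 12)/6 = 30/6 = 5; σ²_A = ((12−2)/6)² = 2.778
te_B = (3 + 4·6 + 9)/6 = 36/6 = 6; σ²_B = ((9−3)/6)² = 1.000
te_C = (5 + 4·8 + 11)/6 = 48/6 = 8; σ²_C = ((11−5)/6)² = 1.000
te_D = (10 + 4·12 + 20)/6 = 78/6 = 13; σ²_D = ((20−10)/6)² = 2.778
te_E = (13 + 4·14 + 21)/6 = 90/6 = 15; σ²_E = ((21−13)/6)² = 1.778
te_F = (8 + 4·14 + 26)/6 = 90/6 = 15; σ²_F = ((26−8)/6)² = 9.000
te_G = (10 + 4·13 + 16)/6 = 78/6 = 13; σ²_G = ((16−10)/6)² = 1.000

Forward pass:
ES_A = 0; EF_A = 5
ES_B = 0; EF_B = 6
ES_C = 0; EF_C = 8
ES_D = 6; EF_D = 6+13 = 19
ES_E = max(EF_A=5, EF_B=6) = 6; EF_E = 6+15 = 21
ES_F = 5; EF_F = 5+15 = 20
ES_G = max(EF_C=8, EF_D=19, EF_E=21, EF_F=20) = 21; EF_G = 21+13 = 34
Expected project duration μ = 34 days. Critical path: B → E → G.

Variance along critical path = 1.000 + 1.778 + 1.000 = 3.778
σ = √3.778 = 1.944 days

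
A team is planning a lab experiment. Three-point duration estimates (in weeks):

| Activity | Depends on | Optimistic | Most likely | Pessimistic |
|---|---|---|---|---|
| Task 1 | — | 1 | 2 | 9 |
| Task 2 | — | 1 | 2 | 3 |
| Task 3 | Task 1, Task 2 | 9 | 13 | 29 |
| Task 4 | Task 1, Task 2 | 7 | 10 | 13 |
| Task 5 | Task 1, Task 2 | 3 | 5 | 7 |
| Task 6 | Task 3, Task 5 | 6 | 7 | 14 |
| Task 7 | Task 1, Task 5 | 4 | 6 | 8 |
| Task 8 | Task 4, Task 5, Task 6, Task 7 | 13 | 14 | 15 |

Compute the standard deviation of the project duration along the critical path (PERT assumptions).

3.84 weeks

te_Task 1 = (1 + 4·2 + 9)/6 = 18/6 = 3; σ²_Task 1 = ((9−1)/6)² = 1.778
te_Task 2 = (1 + 4·2 + 3)/6 = 12/6 = 2; σ²_Task 2 = ((3−1)/6)² = 0.111
te_Task 3 = (9 + 4·13 + 29)/6 = 90/6 = 15; σ²_Task 3 = ((29−9)/6)² = 11.111
te_Task 4 = (7 + 4·10 + 13)/6 = 60/6 = 10; σ²_Task 4 = ((13−7)/6)² = 1.000
te_Task 5 = (3 + 4·5 + 7)/6 = 30/6 = 5; σ²_Task 5 = ((7−3)/6)² = 0.444
te_Task 6 = (6 + 4·7 + 14)/6 = 48/6 = 8; σ²_Task 6 = ((14−6)/6)² = 1.778
te_Task 7 = (4 + 4·6 + 8)/6 = 36/6 = 6; σ²_Task 7 = ((8−4)/6)² = 0.444
te_Task 8 = (13 + 4·14 + 15)/6 = 84/6 = 14; σ²_Task 8 = ((15−13)/6)² = 0.111

Forward pass:
ES_Task 1 = 0; EF_Task 1 = 3
ES_Task 2 = 0; EF_Task 2 = 2
ES_Task 3 = max(EF_Task 1=3, EF_Task 2=2) = 3; EF_Task 3 = 3+15 = 18
ES_Task 4 = max(EF_Task 1=3, EF_Task 2=2) = 3; EF_Task 4 = 3+10 = 13
ES_Task 5 = max(EF_Task 1=3, EF_Task 2=2) = 3; EF_Task 5 = 3+5 = 8
ES_Task 6 = max(EF_Task 3=18, EF_Task 5=8) = 18; EF_Task 6 = 18+8 = 26
ES_Task 7 = max(EF_Task 1=3, EF_Task 5=8) = 8; EF_Task 7 = 8+6 = 14
ES_Task 8 = max(EF_Task 4=13, EF_Task 5=8, EF_Task 6=26, EF_Task 7=14) = 26; EF_Task 8 = 26+14 = 40
Expected project duration μ = 40 weeks. Critical path: Task 1 → Task 3 → Task 6 → Task 8.

Variance along critical path = 1.778 + 11.111 + 1.778 + 0.111 = 14.778
σ = √14.778 = 3.844 weeks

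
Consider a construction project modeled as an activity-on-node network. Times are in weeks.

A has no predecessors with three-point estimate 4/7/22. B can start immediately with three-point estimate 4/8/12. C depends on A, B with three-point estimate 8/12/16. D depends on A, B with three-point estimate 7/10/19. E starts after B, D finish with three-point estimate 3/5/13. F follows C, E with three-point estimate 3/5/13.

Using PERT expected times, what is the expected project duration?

32 weeks

te_A = (4 + 4·7 + 22)/6 = 54/6 = 9
te_B = (4 + 4·8 + 12)/6 = 48/6 = 8
te_C = (8 + 4·12 + 16)/6 = 72/6 = 12
te_D = (7 + 4·10 + 19)/6 = 66/6 = 11
te_E = (3 + 4·5 + 13)/6 = 36/6 = 6
te_F = (3 + 4·5 + 13)/6 = 36/6 = 6

Forward pass:
ES_A = 0; EF_A = 9
ES_B = 0; EF_B = 8
ES_C = max(EF_A=9, EF_B=8) = 9; EF_C = 9+12 = 21
ES_D = max(EF_A=9, EF_B=8) = 9; EF_D = 9+11 = 20
ES_E = max(EF_B=8, EF_D=20) = 20; EF_E = 20+6 = 26
ES_F = max(EF_C=21, EF_E=26) = 26; EF_F = 26+6 = 32
Expected project duration μ = 32 weeks. Critical path: A → D → E → F.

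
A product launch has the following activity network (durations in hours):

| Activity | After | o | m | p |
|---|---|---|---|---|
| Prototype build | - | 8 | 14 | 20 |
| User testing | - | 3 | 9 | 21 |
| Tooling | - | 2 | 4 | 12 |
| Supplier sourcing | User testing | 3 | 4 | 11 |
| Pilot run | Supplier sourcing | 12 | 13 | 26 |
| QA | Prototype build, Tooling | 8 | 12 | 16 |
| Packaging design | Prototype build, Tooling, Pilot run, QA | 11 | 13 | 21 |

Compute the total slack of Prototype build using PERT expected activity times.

te_Prototype build = (8 + 4·14 + 20)/6 = 84/6 = 14
te_User testing = (3 + 4·9 + 21)/6 = 60/6 = 10
te_Tooling = (2 + 4·4 + 12)/6 = 30/6 = 5
te_Supplier sourcing = (3 + 4·4 + 11)/6 = 30/6 = 5
te_Pilot run = (12 + 4·13 + 26)/6 = 90/6 = 15
te_QA = (8 + 4·12 + 16)/6 = 72/6 = 12
te_Packaging design = (11 + 4·13 + 21)/6 = 84/6 = 14

Forward pass:
ES_Prototype build = 0; EF_Prototype build = 14
ES_User testing = 0; EF_User testing = 10
ES_Tooling = 0; EF_Tooling = 5
ES_Supplier sourcing = 10; EF_Supplier sourcing = 10+5 = 15
ES_Pilot run = 15; EF_Pilot run = 15+15 = 30
ES_QA = max(EF_Prototype build=14, EF_Tooling=5) = 14; EF_QA = 14+12 = 26
ES_Packaging design = max(EF_Prototype build=14, EF_Tooling=5, EF_Pilot run=30, EF_QA=26) = 30; EF_Packaging design = 30+14 = 44
Expected project duration μ = 44 hours. Critical path: User testing → Supplier sourcing → Pilot run → Packaging design.

Backward pass:
LF_Packaging design = 44; LS_Packaging design = 44−14 = 30
LF_QA = LS_Packaging design = 30; LS_QA = 30−12 = 18
LF_Pilot run = LS_Packaging design = 30; LS_Pilot run = 30−15 = 15
LF_Supplier sourcing = LS_Pilot run = 15; LS_Supplier sourcing = 15−5 = 10
LF_Tooling = min(LS_QA=18, LS_Packaging design=30) = 18; LS_Tooling = 18−5 = 13
LF_User testing = LS_Supplier sourcing = 10; LS_User testing = 10−10 = 0
LF_Prototype build = min(LS_QA=18, LS_Packaging design=30) = 18; LS_Prototype build = 18−14 = 4
Slack_Prototype build = LS_Prototype build − ES_Prototype build = 4 − 0 = 4

4 hours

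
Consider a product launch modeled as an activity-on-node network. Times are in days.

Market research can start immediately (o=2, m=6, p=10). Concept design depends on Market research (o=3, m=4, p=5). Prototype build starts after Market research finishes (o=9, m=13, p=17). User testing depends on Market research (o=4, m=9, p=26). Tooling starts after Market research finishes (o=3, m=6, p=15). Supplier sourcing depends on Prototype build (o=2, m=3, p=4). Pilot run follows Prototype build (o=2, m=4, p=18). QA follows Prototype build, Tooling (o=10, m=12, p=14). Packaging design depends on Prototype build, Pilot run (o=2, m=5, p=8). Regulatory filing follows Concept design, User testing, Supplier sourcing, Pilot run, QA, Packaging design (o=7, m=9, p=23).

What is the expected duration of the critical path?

te_Market research = (2 + 4·6 + 10)/6 = 36/6 = 6
te_Concept design = (3 + 4·4 + 5)/6 = 24/6 = 4
te_Prototype build = (9 + 4·13 + 17)/6 = 78/6 = 13
te_User testing = (4 + 4·9 + 26)/6 = 66/6 = 11
te_Tooling = (3 + 4·6 + 15)/6 = 42/6 = 7
te_Supplier sourcing = (2 + 4·3 + 4)/6 = 18/6 = 3
te_Pilot run = (2 + 4·4 + 18)/6 = 36/6 = 6
te_QA = (10 + 4·12 + 14)/6 = 72/6 = 12
te_Packaging design = (2 + 4·5 + 8)/6 = 30/6 = 5
te_Regulatory filing = (7 + 4·9 + 23)/6 = 66/6 = 11

Forward pass:
ES_Market research = 0; EF_Market research = 6
ES_Concept design = 6; EF_Concept design = 6+4 = 10
ES_Prototype build = 6; EF_Prototype build = 6+13 = 19
ES_User testing = 6; EF_User testing = 6+11 = 17
ES_Tooling = 6; EF_Tooling = 6+7 = 13
ES_Supplier sourcing = 19; EF_Supplier sourcing = 19+3 = 22
ES_Pilot run = 19; EF_Pilot run = 19+6 = 25
ES_QA = max(EF_Prototype build=19, EF_Tooling=13) = 19; EF_QA = 19+12 = 31
ES_Packaging design = max(EF_Prototype build=19, EF_Pilot run=25) = 25; EF_Packaging design = 25+5 = 30
ES_Regulatory filing = max(EF_Concept design=10, EF_User testing=17, EF_Supplier sourcing=22, EF_Pilot run=25, EF_QA=31, EF_Packaging design=30) = 31; EF_Regulatory filing = 31+11 = 42
Expected project duration μ = 42 days. Critical path: Market research → Prototype build → QA → Regulatory filing.

42 days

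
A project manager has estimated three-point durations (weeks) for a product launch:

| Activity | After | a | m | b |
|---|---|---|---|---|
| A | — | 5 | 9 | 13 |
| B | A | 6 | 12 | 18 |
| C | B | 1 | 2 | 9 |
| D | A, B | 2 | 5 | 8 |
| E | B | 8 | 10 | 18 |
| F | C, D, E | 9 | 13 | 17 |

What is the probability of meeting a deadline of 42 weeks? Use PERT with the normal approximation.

0.175

te_A = (5 + 4·9 + 13)/6 = 54/6 = 9; σ²_A = ((13−5)/6)² = 1.778
te_B = (6 + 4·12 + 18)/6 = 72/6 = 12; σ²_B = ((18−6)/6)² = 4.000
te_C = (1 + 4·2 + 9)/6 = 18/6 = 3; σ²_C = ((9−1)/6)² = 1.778
te_D = (2 + 4·5 + 8)/6 = 30/6 = 5; σ²_D = ((8−2)/6)² = 1.000
te_E = (8 + 4·10 + 18)/6 = 66/6 = 11; σ²_E = ((18−8)/6)² = 2.778
te_F = (9 + 4·13 + 17)/6 = 78/6 = 13; σ²_F = ((17−9)/6)² = 1.778

Forward pass:
ES_A = 0; EF_A = 9
ES_B = 9; EF_B = 9+12 = 21
ES_C = 21; EF_C = 21+3 = 24
ES_D = max(EF_A=9, EF_B=21) = 21; EF_D = 21+5 = 26
ES_E = 21; EF_E = 21+11 = 32
ES_F = max(EF_C=24, EF_D=26, EF_E=32) = 32; EF_F = 32+13 = 45
Expected project duration μ = 45 weeks. Critical path: A → B → E → F.

Variance along critical path = 1.778 + 4.000 + 2.778 + 1.778 = 10.333; σ = √10.333 = 3.215 weeks.
Z = (42 − 45) / 3.215 = -0.933
P(T ≤ 42) = Φ(-0.933) ≈ 0.175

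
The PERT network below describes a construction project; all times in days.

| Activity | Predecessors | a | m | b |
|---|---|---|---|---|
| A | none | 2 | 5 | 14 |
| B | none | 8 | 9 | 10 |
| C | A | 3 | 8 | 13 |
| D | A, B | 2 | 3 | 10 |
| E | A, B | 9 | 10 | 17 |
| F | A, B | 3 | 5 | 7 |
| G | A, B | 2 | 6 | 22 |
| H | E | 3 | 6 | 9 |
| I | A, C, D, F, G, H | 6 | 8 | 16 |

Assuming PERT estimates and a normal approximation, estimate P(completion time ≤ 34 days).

0.337

te_A = (2 + 4·5 + 14)/6 = 36/6 = 6; σ²_A = ((14−2)/6)² = 4.000
te_B = (8 + 4·9 + 10)/6 = 54/6 = 9; σ²_B = ((10−8)/6)² = 0.111
te_C = (3 + 4·8 + 13)/6 = 48/6 = 8; σ²_C = ((13−3)/6)² = 2.778
te_D = (2 + 4·3 + 10)/6 = 24/6 = 4; σ²_D = ((10−2)/6)² = 1.778
te_E = (9 + 4·10 + 17)/6 = 66/6 = 11; σ²_E = ((17−9)/6)² = 1.778
te_F = (3 + 4·5 + 7)/6 = 30/6 = 5; σ²_F = ((7−3)/6)² = 0.444
te_G = (2 + 4·6 + 22)/6 = 48/6 = 8; σ²_G = ((22−2)/6)² = 11.111
te_H = (3 + 4·6 + 9)/6 = 36/6 = 6; σ²_H = ((9−3)/6)² = 1.000
te_I = (6 + 4·8 + 16)/6 = 54/6 = 9; σ²_I = ((16−6)/6)² = 2.778

Forward pass:
ES_A = 0; EF_A = 6
ES_B = 0; EF_B = 9
ES_C = 6; EF_C = 6+8 = 14
ES_D = max(EF_A=6, EF_B=9) = 9; EF_D = 9+4 = 13
ES_E = max(EF_A=6, EF_B=9) = 9; EF_E = 9+11 = 20
ES_F = max(EF_A=6, EF_B=9) = 9; EF_F = 9+5 = 14
ES_G = max(EF_A=6, EF_B=9) = 9; EF_G = 9+8 = 17
ES_H = 20; EF_H = 20+6 = 26
ES_I = max(EF_A=6, EF_C=14, EF_D=13, EF_F=14, EF_G=17, EF_H=26) = 26; EF_I = 26+9 = 35
Expected project duration μ = 35 days. Critical path: B → E → H → I.

Variance along critical path = 0.111 + 1.778 + 1.000 + 2.778 = 5.667; σ = √5.667 = 2.380 days.
Z = (34 − 35) / 2.380 = -0.420
P(T ≤ 34) = Φ(-0.420) ≈ 0.337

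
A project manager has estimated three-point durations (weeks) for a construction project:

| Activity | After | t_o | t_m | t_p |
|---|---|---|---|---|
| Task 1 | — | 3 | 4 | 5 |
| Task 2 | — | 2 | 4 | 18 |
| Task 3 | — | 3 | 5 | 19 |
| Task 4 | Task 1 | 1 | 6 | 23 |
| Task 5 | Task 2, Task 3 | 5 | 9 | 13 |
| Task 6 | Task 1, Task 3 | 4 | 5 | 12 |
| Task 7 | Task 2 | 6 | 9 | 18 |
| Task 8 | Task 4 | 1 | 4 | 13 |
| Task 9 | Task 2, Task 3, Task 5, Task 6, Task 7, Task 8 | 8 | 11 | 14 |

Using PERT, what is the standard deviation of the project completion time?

4.31 weeks

te_Task 1 = (3 + 4·4 + 5)/6 = 24/6 = 4; σ²_Task 1 = ((5−3)/6)² = 0.111
te_Task 2 = (2 + 4·4 + 18)/6 = 36/6 = 6; σ²_Task 2 = ((18−2)/6)² = 7.111
te_Task 3 = (3 + 4·5 + 19)/6 = 42/6 = 7; σ²_Task 3 = ((19−3)/6)² = 7.111
te_Task 4 = (1 + 4·6 + 23)/6 = 48/6 = 8; σ²_Task 4 = ((23−1)/6)² = 13.444
te_Task 5 = (5 + 4·9 + 13)/6 = 54/6 = 9; σ²_Task 5 = ((13−5)/6)² = 1.778
te_Task 6 = (4 + 4·5 + 12)/6 = 36/6 = 6; σ²_Task 6 = ((12−4)/6)² = 1.778
te_Task 7 = (6 + 4·9 + 18)/6 = 60/6 = 10; σ²_Task 7 = ((18−6)/6)² = 4.000
te_Task 8 = (1 + 4·4 + 13)/6 = 30/6 = 5; σ²_Task 8 = ((13−1)/6)² = 4.000
te_Task 9 = (8 + 4·11 + 14)/6 = 66/6 = 11; σ²_Task 9 = ((14−8)/6)² = 1.000

Forward pass:
ES_Task 1 = 0; EF_Task 1 = 4
ES_Task 2 = 0; EF_Task 2 = 6
ES_Task 3 = 0; EF_Task 3 = 7
ES_Task 4 = 4; EF_Task 4 = 4+8 = 12
ES_Task 5 = max(EF_Task 2=6, EF_Task 3=7) = 7; EF_Task 5 = 7+9 = 16
ES_Task 6 = max(EF_Task 1=4, EF_Task 3=7) = 7; EF_Task 6 = 7+6 = 13
ES_Task 7 = 6; EF_Task 7 = 6+10 = 16
ES_Task 8 = 12; EF_Task 8 = 12+5 = 17
ES_Task 9 = max(EF_Task 2=6, EF_Task 3=7, EF_Task 5=16, EF_Task 6=13, EF_Task 7=16, EF_Task 8=17) = 17; EF_Task 9 = 17+11 = 28
Expected project duration μ = 28 weeks. Critical path: Task 1 → Task 4 → Task 8 → Task 9.

Variance along critical path = 0.111 + 13.444 + 4.000 + 1.000 = 18.556
σ = √18.556 = 4.308 weeks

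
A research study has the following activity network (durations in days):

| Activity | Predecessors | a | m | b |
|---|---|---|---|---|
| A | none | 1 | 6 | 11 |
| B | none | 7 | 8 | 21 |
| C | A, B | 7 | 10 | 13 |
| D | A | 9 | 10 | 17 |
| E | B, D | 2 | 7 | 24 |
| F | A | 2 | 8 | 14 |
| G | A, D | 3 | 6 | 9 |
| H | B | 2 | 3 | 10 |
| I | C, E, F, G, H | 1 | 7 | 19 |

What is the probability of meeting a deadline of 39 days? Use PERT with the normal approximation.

0.832

te_A = (1 + 4·6 + 11)/6 = 36/6 = 6; σ²_A = ((11−1)/6)² = 2.778
te_B = (7 + 4·8 + 21)/6 = 60/6 = 10; σ²_B = ((21−7)/6)² = 5.444
te_C = (7 + 4·10 + 13)/6 = 60/6 = 10; σ²_C = ((13−7)/6)² = 1.000
te_D = (9 + 4·10 + 17)/6 = 66/6 = 11; σ²_D = ((17−9)/6)² = 1.778
te_E = (2 + 4·7 + 24)/6 = 54/6 = 9; σ²_E = ((24−2)/6)² = 13.444
te_F = (2 + 4·8 + 14)/6 = 48/6 = 8; σ²_F = ((14−2)/6)² = 4.000
te_G = (3 + 4·6 + 9)/6 = 36/6 = 6; σ²_G = ((9−3)/6)² = 1.000
te_H = (2 + 4·3 + 10)/6 = 24/6 = 4; σ²_H = ((10−2)/6)² = 1.778
te_I = (1 + 4·7 + 19)/6 = 48/6 = 8; σ²_I = ((19−1)/6)² = 9.000

Forward pass:
ES_A = 0; EF_A = 6
ES_B = 0; EF_B = 10
ES_C = max(EF_A=6, EF_B=10) = 10; EF_C = 10+10 = 20
ES_D = 6; EF_D = 6+11 = 17
ES_E = max(EF_B=10, EF_D=17) = 17; EF_E = 17+9 = 26
ES_F = 6; EF_F = 6+8 = 14
ES_G = max(EF_A=6, EF_D=17) = 17; EF_G = 17+6 = 23
ES_H = 10; EF_H = 10+4 = 14
ES_I = max(EF_C=20, EF_E=26, EF_F=14, EF_G=23, EF_H=14) = 26; EF_I = 26+8 = 34
Expected project duration μ = 34 days. Critical path: A → D → E → I.

Variance along critical path = 2.778 + 1.778 + 13.444 + 9.000 = 27.000; σ = √27.000 = 5.196 days.
Z = (39 − 34) / 5.196 = 0.962
P(T ≤ 39) = Φ(0.962) ≈ 0.832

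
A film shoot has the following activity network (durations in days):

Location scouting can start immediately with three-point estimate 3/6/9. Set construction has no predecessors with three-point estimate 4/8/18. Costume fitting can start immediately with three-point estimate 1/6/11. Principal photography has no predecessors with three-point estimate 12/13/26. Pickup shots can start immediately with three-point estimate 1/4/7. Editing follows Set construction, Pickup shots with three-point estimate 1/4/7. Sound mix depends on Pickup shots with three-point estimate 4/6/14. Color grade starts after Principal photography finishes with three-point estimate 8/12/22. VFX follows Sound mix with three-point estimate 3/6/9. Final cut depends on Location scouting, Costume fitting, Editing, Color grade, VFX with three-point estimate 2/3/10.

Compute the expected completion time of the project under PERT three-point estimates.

32 days

te_Location scouting = (3 + 4·6 + 9)/6 = 36/6 = 6
te_Set construction = (4 + 4·8 + 18)/6 = 54/6 = 9
te_Costume fitting = (1 + 4·6 + 11)/6 = 36/6 = 6
te_Principal photography = (12 + 4·13 + 26)/6 = 90/6 = 15
te_Pickup shots = (1 + 4·4 + 7)/6 = 24/6 = 4
te_Editing = (1 + 4·4 + 7)/6 = 24/6 = 4
te_Sound mix = (4 + 4·6 + 14)/6 = 42/6 = 7
te_Color grade = (8 + 4·12 + 22)/6 = 78/6 = 13
te_VFX = (3 + 4·6 + 9)/6 = 36/6 = 6
te_Final cut = (2 + 4·3 + 10)/6 = 24/6 = 4

Forward pass:
ES_Location scouting = 0; EF_Location scouting = 6
ES_Set construction = 0; EF_Set construction = 9
ES_Costume fitting = 0; EF_Costume fitting = 6
ES_Principal photography = 0; EF_Principal photography = 15
ES_Pickup shots = 0; EF_Pickup shots = 4
ES_Editing = max(EF_Set construction=9, EF_Pickup shots=4) = 9; EF_Editing = 9+4 = 13
ES_Sound mix = 4; EF_Sound mix = 4+7 = 11
ES_Color grade = 15; EF_Color grade = 15+13 = 28
ES_VFX = 11; EF_VFX = 11+6 = 17
ES_Final cut = max(EF_Location scouting=6, EF_Costume fitting=6, EF_Editing=13, EF_Color grade=28, EF_VFX=17) = 28; EF_Final cut = 28+4 = 32
Expected project duration μ = 32 days. Critical path: Principal photography → Color grade → Final cut.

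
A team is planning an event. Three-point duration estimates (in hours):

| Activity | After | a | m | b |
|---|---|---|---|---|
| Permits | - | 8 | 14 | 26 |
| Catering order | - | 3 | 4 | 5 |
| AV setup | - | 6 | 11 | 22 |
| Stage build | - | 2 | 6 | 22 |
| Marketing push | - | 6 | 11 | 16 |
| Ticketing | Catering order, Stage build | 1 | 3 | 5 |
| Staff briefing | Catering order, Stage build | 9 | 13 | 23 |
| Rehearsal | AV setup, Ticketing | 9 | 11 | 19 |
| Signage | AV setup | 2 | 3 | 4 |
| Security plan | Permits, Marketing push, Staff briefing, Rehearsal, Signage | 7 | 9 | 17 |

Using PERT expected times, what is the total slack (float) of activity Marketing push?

te_Permits = (8 + 4·14 + 26)/6 = 90/6 = 15
te_Catering order = (3 + 4·4 + 5)/6 = 24/6 = 4
te_AV setup = (6 + 4·11 + 22)/6 = 72/6 = 12
te_Stage build = (2 + 4·6 + 22)/6 = 48/6 = 8
te_Marketing push = (6 + 4·11 + 16)/6 = 66/6 = 11
te_Ticketing = (1 + 4·3 + 5)/6 = 18/6 = 3
te_Staff briefing = (9 + 4·13 + 23)/6 = 84/6 = 14
te_Rehearsal = (9 + 4·11 + 19)/6 = 72/6 = 12
te_Signage = (2 + 4·3 + 4)/6 = 18/6 = 3
te_Security plan = (7 + 4·9 + 17)/6 = 60/6 = 10

Forward pass:
ES_Permits = 0; EF_Permits = 15
ES_Catering order = 0; EF_Catering order = 4
ES_AV setup = 0; EF_AV setup = 12
ES_Stage build = 0; EF_Stage build = 8
ES_Marketing push = 0; EF_Marketing push = 11
ES_Ticketing = max(EF_Catering order=4, EF_Stage build=8) = 8; EF_Ticketing = 8+3 = 11
ES_Staff briefing = max(EF_Catering order=4, EF_Stage build=8) = 8; EF_Staff briefing = 8+14 = 22
ES_Rehearsal = max(EF_AV setup=12, EF_Ticketing=11) = 12; EF_Rehearsal = 12+12 = 24
ES_Signage = 12; EF_Signage = 12+3 = 15
ES_Security plan = max(EF_Permits=15, EF_Marketing push=11, EF_Staff briefing=22, EF_Rehearsal=24, EF_Signage=15) = 24; EF_Security plan = 24+10 = 34
Expected project duration μ = 34 hours. Critical path: AV setup → Rehearsal → Security plan.

Backward pass:
LF_Security plan = 34; LS_Security plan = 34−10 = 24
LF_Signage = LS_Security plan = 24; LS_Signage = 24−3 = 21
LF_Rehearsal = LS_Security plan = 24; LS_Rehearsal = 24−12 = 12
LF_Staff briefing = LS_Security plan = 24; LS_Staff briefing = 24−14 = 10
LF_Ticketing = LS_Rehearsal = 12; LS_Ticketing = 12−3 = 9
LF_Marketing push = LS_Security plan = 24; LS_Marketing push = 24−11 = 13
LF_Stage build = min(LS_Ticketing=9, LS_Staff briefing=10) = 9; LS_Stage build = 9−8 = 1
LF_AV setup = min(LS_Rehearsal=12, LS_Signage=21) = 12; LS_AV setup = 12−12 = 0
LF_Catering order = min(LS_Ticketing=9, LS_Staff briefing=10) = 9; LS_Catering order = 9−4 = 5
LF_Permits = LS_Security plan = 24; LS_Permits = 24−15 = 9
Slack_Marketing push = LS_Marketing push − ES_Marketing push = 13 − 0 = 13

13 hours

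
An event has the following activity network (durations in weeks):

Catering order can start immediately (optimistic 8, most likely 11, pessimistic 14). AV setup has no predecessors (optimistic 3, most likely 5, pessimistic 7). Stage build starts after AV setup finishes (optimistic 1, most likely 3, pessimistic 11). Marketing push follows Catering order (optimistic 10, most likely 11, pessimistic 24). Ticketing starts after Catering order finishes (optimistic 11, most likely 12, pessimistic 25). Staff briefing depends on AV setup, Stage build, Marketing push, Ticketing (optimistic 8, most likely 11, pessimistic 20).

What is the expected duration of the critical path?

37 weeks

te_Catering order = (8 + 4·11 + 14)/6 = 66/6 = 11
te_AV setup = (3 + 4·5 + 7)/6 = 30/6 = 5
te_Stage build = (1 + 4·3 + 11)/6 = 24/6 = 4
te_Marketing push = (10 + 4·11 + 24)/6 = 78/6 = 13
te_Ticketing = (11 + 4·12 + 25)/6 = 84/6 = 14
te_Staff briefing = (8 + 4·11 + 20)/6 = 72/6 = 12

Forward pass:
ES_Catering order = 0; EF_Catering order = 11
ES_AV setup = 0; EF_AV setup = 5
ES_Stage build = 5; EF_Stage build = 5+4 = 9
ES_Marketing push = 11; EF_Marketing push = 11+13 = 24
ES_Ticketing = 11; EF_Ticketing = 11+14 = 25
ES_Staff briefing = max(EF_AV setup=5, EF_Stage build=9, EF_Marketing push=24, EF_Ticketing=25) = 25; EF_Staff briefing = 25+12 = 37
Expected project duration μ = 37 weeks. Critical path: Catering order → Ticketing → Staff briefing.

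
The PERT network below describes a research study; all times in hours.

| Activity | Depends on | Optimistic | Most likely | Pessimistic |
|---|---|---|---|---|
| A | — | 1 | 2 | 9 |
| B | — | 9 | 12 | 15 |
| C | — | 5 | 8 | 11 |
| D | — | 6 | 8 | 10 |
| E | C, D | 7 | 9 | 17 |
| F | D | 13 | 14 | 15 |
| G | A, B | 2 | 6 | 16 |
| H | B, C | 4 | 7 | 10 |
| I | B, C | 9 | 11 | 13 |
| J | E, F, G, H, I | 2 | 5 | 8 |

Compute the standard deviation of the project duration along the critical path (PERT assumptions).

1.56 hours

te_A = (1 + 4·2 + 9)/6 = 18/6 = 3; σ²_A = ((9−1)/6)² = 1.778
te_B = (9 + 4·12 + 15)/6 = 72/6 = 12; σ²_B = ((15−9)/6)² = 1.000
te_C = (5 + 4·8 + 11)/6 = 48/6 = 8; σ²_C = ((11−5)/6)² = 1.000
te_D = (6 + 4·8 + 10)/6 = 48/6 = 8; σ²_D = ((10−6)/6)² = 0.444
te_E = (7 + 4·9 + 17)/6 = 60/6 = 10; σ²_E = ((17−7)/6)² = 2.778
te_F = (13 + 4·14 + 15)/6 = 84/6 = 14; σ²_F = ((15−13)/6)² = 0.111
te_G = (2 + 4·6 + 16)/6 = 42/6 = 7; σ²_G = ((16−2)/6)² = 5.444
te_H = (4 + 4·7 + 10)/6 = 42/6 = 7; σ²_H = ((10−4)/6)² = 1.000
te_I = (9 + 4·11 + 13)/6 = 66/6 = 11; σ²_I = ((13−9)/6)² = 0.444
te_J = (2 + 4·5 + 8)/6 = 30/6 = 5; σ²_J = ((8−2)/6)² = 1.000

Forward pass:
ES_A = 0; EF_A = 3
ES_B = 0; EF_B = 12
ES_C = 0; EF_C = 8
ES_D = 0; EF_D = 8
ES_E = max(EF_C=8, EF_D=8) = 8; EF_E = 8+10 = 18
ES_F = 8; EF_F = 8+14 = 22
ES_G = max(EF_A=3, EF_B=12) = 12; EF_G = 12+7 = 19
ES_H = max(EF_B=12, EF_C=8) = 12; EF_H = 12+7 = 19
ES_I = max(EF_B=12, EF_C=8) = 12; EF_I = 12+11 = 23
ES_J = max(EF_E=18, EF_F=22, EF_G=19, EF_H=19, EF_I=23) = 23; EF_J = 23+5 = 28
Expected project duration μ = 28 hours. Critical path: B → I → J.

Variance along critical path = 1.000 + 0.444 + 1.000 = 2.444
σ = √2.444 = 1.563 hours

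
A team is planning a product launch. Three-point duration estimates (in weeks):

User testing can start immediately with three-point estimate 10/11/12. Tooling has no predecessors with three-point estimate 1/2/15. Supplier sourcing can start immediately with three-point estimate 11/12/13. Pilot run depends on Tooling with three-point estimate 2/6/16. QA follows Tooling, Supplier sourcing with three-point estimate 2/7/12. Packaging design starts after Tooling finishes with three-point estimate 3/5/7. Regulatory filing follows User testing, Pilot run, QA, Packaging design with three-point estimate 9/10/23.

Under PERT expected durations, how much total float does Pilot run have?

te_User testing = (10 + 4·11 + 12)/6 = 66/6 = 11
te_Tooling = (1 + 4·2 + 15)/6 = 24/6 = 4
te_Supplier sourcing = (11 + 4·12 + 13)/6 = 72/6 = 12
te_Pilot run = (2 + 4·6 + 16)/6 = 42/6 = 7
te_QA = (2 + 4·7 + 12)/6 = 42/6 = 7
te_Packaging design = (3 + 4·5 + 7)/6 = 30/6 = 5
te_Regulatory filing = (9 + 4·10 + 23)/6 = 72/6 = 12

Forward pass:
ES_User testing = 0; EF_User testing = 11
ES_Tooling = 0; EF_Tooling = 4
ES_Supplier sourcing = 0; EF_Supplier sourcing = 12
ES_Pilot run = 4; EF_Pilot run = 4+7 = 11
ES_QA = max(EF_Tooling=4, EF_Supplier sourcing=12) = 12; EF_QA = 12+7 = 19
ES_Packaging design = 4; EF_Packaging design = 4+5 = 9
ES_Regulatory filing = max(EF_User testing=11, EF_Pilot run=11, EF_QA=19, EF_Packaging design=9) = 19; EF_Regulatory filing = 19+12 = 31
Expected project duration μ = 31 weeks. Critical path: Supplier sourcing → QA → Regulatory filing.

Backward pass:
LF_Regulatory filing = 31; LS_Regulatory filing = 31−12 = 19
LF_Packaging design = LS_Regulatory filing = 19; LS_Packaging design = 19−5 = 14
LF_QA = LS_Regulatory filing = 19; LS_QA = 19−7 = 12
LF_Pilot run = LS_Regulatory filing = 19; LS_Pilot run = 19−7 = 12
LF_Supplier sourcing = LS_QA = 12; LS_Supplier sourcing = 12−12 = 0
LF_Tooling = min(LS_Pilot run=12, LS_QA=12, LS_Packaging design=14) = 12; LS_Tooling = 12−4 = 8
LF_User testing = LS_Regulatory filing = 19; LS_User testing = 19−11 = 8
Slack_Pilot run = LS_Pilot run − ES_Pilot run = 12 − 4 = 8

8 weeks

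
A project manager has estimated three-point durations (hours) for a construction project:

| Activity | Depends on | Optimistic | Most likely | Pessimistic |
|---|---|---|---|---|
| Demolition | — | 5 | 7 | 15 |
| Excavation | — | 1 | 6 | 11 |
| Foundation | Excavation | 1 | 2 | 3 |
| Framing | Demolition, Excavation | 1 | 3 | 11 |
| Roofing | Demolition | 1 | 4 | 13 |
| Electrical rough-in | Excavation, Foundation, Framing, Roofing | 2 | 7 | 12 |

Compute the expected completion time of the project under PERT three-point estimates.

te_Demolition = (5 + 4·7 + 15)/6 = 48/6 = 8
te_Excavation = (1 + 4·6 + 11)/6 = 36/6 = 6
te_Foundation = (1 + 4·2 + 3)/6 = 12/6 = 2
te_Framing = (1 + 4·3 + 11)/6 = 24/6 = 4
te_Roofing = (1 + 4·4 + 13)/6 = 30/6 = 5
te_Electrical rough-in = (2 + 4·7 + 12)/6 = 42/6 = 7

Forward pass:
ES_Demolition = 0; EF_Demolition = 8
ES_Excavation = 0; EF_Excavation = 6
ES_Foundation = 6; EF_Foundation = 6+2 = 8
ES_Framing = max(EF_Demolition=8, EF_Excavation=6) = 8; EF_Framing = 8+4 = 12
ES_Roofing = 8; EF_Roofing = 8+5 = 13
ES_Electrical rough-in = max(EF_Excavation=6, EF_Foundation=8, EF_Framing=12, EF_Roofing=13) = 13; EF_Electrical rough-in = 13+7 = 20
Expected project duration μ = 20 hours. Critical path: Demolition → Roofing → Electrical rough-in.

20 hours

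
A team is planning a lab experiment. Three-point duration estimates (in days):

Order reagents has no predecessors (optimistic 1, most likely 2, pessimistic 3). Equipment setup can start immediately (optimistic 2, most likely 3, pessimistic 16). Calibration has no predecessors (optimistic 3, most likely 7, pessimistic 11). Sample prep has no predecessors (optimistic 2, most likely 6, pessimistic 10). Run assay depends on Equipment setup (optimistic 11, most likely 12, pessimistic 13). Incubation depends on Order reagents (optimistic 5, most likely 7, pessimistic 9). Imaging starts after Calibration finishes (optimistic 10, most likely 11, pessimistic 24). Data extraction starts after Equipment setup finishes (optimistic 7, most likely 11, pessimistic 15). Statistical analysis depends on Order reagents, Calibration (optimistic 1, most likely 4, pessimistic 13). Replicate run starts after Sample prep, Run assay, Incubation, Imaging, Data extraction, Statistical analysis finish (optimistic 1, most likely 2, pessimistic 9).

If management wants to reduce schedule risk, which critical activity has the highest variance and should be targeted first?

Imaging

te_Order reagents = (1 + 4·2 + 3)/6 = 12/6 = 2; σ²_Order reagents = ((3−1)/6)² = 0.111
te_Equipment setup = (2 + 4·3 + 16)/6 = 30/6 = 5; σ²_Equipment setup = ((16−2)/6)² = 5.444
te_Calibration = (3 + 4·7 + 11)/6 = 42/6 = 7; σ²_Calibration = ((11−3)/6)² = 1.778
te_Sample prep = (2 + 4·6 + 10)/6 = 36/6 = 6; σ²_Sample prep = ((10−2)/6)² = 1.778
te_Run assay = (11 + 4·12 + 13)/6 = 72/6 = 12; σ²_Run assay = ((13−11)/6)² = 0.111
te_Incubation = (5 + 4·7 + 9)/6 = 42/6 = 7; σ²_Incubation = ((9−5)/6)² = 0.444
te_Imaging = (10 + 4·11 + 24)/6 = 78/6 = 13; σ²_Imaging = ((24−10)/6)² = 5.444
te_Data extraction = (7 + 4·11 + 15)/6 = 66/6 = 11; σ²_Data extraction = ((15−7)/6)² = 1.778
te_Statistical analysis = (1 + 4·4 + 13)/6 = 30/6 = 5; σ²_Statistical analysis = ((13−1)/6)² = 4.000
te_Replicate run = (1 + 4·2 + 9)/6 = 18/6 = 3; σ²_Replicate run = ((9−1)/6)² = 1.778

Forward pass:
ES_Order reagents = 0; EF_Order reagents = 2
ES_Equipment setup = 0; EF_Equipment setup = 5
ES_Calibration = 0; EF_Calibration = 7
ES_Sample prep = 0; EF_Sample prep = 6
ES_Run assay = 5; EF_Run assay = 5+12 = 17
ES_Incubation = 2; EF_Incubation = 2+7 = 9
ES_Imaging = 7; EF_Imaging = 7+13 = 20
ES_Data extraction = 5; EF_Data extraction = 5+11 = 16
ES_Statistical analysis = max(EF_Order reagents=2, EF_Calibration=7) = 7; EF_Statistical analysis = 7+5 = 12
ES_Replicate run = max(EF_Sample prep=6, EF_Run assay=17, EF_Incubation=9, EF_Imaging=20, EF_Data extraction=16, EF_Statistical analysis=12) = 20; EF_Replicate run = 20+3 = 23
Expected project duration μ = 23 days. Critical path: Calibration → Imaging → Replicate run.

Variances on critical path: σ²_Calibration=1.778, σ²_Imaging=5.444, σ²_Replicate run=1.778.
Largest is σ²_Imaging = 5.444.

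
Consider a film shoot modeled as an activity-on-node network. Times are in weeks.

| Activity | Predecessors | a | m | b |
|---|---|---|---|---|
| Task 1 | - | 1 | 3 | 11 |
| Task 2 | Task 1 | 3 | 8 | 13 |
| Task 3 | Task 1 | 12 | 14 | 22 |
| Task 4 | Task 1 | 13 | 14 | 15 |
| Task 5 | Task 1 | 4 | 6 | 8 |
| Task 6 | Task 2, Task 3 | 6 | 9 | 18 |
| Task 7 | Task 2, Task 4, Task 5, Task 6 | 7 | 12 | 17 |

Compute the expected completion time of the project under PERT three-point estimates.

41 weeks

te_Task 1 = (1 + 4·3 + 11)/6 = 24/6 = 4
te_Task 2 = (3 + 4·8 + 13)/6 = 48/6 = 8
te_Task 3 = (12 + 4·14 + 22)/6 = 90/6 = 15
te_Task 4 = (13 + 4·14 + 15)/6 = 84/6 = 14
te_Task 5 = (4 + 4·6 + 8)/6 = 36/6 = 6
te_Task 6 = (6 + 4·9 + 18)/6 = 60/6 = 10
te_Task 7 = (7 + 4·12 + 17)/6 = 72/6 = 12

Forward pass:
ES_Task 1 = 0; EF_Task 1 = 4
ES_Task 2 = 4; EF_Task 2 = 4+8 = 12
ES_Task 3 = 4; EF_Task 3 = 4+15 = 19
ES_Task 4 = 4; EF_Task 4 = 4+14 = 18
ES_Task 5 = 4; EF_Task 5 = 4+6 = 10
ES_Task 6 = max(EF_Task 2=12, EF_Task 3=19) = 19; EF_Task 6 = 19+10 = 29
ES_Task 7 = max(EF_Task 2=12, EF_Task 4=18, EF_Task 5=10, EF_Task 6=29) = 29; EF_Task 7 = 29+12 = 41
Expected project duration μ = 41 weeks. Critical path: Task 1 → Task 3 → Task 6 → Task 7.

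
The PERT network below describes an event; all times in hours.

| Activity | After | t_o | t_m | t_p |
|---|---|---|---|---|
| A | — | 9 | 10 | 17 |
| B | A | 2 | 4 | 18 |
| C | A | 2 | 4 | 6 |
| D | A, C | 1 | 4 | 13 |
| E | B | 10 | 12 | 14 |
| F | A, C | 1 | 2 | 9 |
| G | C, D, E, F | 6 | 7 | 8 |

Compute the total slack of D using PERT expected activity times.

9 hours

te_A = (9 + 4·10 + 17)/6 = 66/6 = 11
te_B = (2 + 4·4 + 18)/6 = 36/6 = 6
te_C = (2 + 4·4 + 6)/6 = 24/6 = 4
te_D = (1 + 4·4 + 13)/6 = 30/6 = 5
te_E = (10 + 4·12 + 14)/6 = 72/6 = 12
te_F = (1 + 4·2 + 9)/6 = 18/6 = 3
te_G = (6 + 4·7 + 8)/6 = 42/6 = 7

Forward pass:
ES_A = 0; EF_A = 11
ES_B = 11; EF_B = 11+6 = 17
ES_C = 11; EF_C = 11+4 = 15
ES_D = max(EF_A=11, EF_C=15) = 15; EF_D = 15+5 = 20
ES_E = 17; EF_E = 17+12 = 29
ES_F = max(EF_A=11, EF_C=15) = 15; EF_F = 15+3 = 18
ES_G = max(EF_C=15, EF_D=20, EF_E=29, EF_F=18) = 29; EF_G = 29+7 = 36
Expected project duration μ = 36 hours. Critical path: A → B → E → G.

Backward pass:
LF_G = 36; LS_G = 36−7 = 29
LF_F = LS_G = 29; LS_F = 29−3 = 26
LF_E = LS_G = 29; LS_E = 29−12 = 17
LF_D = LS_G = 29; LS_D = 29−5 = 24
LF_C = min(LS_D=24, LS_F=26, LS_G=29) = 24; LS_C = 24−4 = 20
LF_B = LS_E = 17; LS_B = 17−6 = 11
LF_A = min(LS_B=11, LS_C=20, LS_D=24, LS_F=26) = 11; LS_A = 11−11 = 0
Slack_D = LS_D − ES_D = 24 − 15 = 9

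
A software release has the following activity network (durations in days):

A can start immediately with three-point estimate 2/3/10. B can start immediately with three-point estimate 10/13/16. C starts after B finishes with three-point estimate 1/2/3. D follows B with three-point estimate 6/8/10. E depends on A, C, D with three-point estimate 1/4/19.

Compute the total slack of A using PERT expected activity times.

te_A = (2 + 4·3 + 10)/6 = 24/6 = 4
te_B = (10 + 4·13 + 16)/6 = 78/6 = 13
te_C = (1 + 4·2 + 3)/6 = 12/6 = 2
te_D = (6 + 4·8 + 10)/6 = 48/6 = 8
te_E = (1 + 4·4 + 19)/6 = 36/6 = 6

Forward pass:
ES_A = 0; EF_A = 4
ES_B = 0; EF_B = 13
ES_C = 13; EF_C = 13+2 = 15
ES_D = 13; EF_D = 13+8 = 21
ES_E = max(EF_A=4, EF_C=15, EF_D=21) = 21; EF_E = 21+6 = 27
Expected project duration μ = 27 days. Critical path: B → D → E.

Backward pass:
LF_E = 27; LS_E = 27−6 = 21
LF_D = LS_E = 21; LS_D = 21−8 = 13
LF_C = LS_E = 21; LS_C = 21−2 = 19
LF_B = min(LS_C=19, LS_D=13) = 13; LS_B = 13−13 = 0
LF_A = LS_E = 21; LS_A = 21−4 = 17
Slack_A = LS_A − ES_A = 17 − 0 = 17

17 days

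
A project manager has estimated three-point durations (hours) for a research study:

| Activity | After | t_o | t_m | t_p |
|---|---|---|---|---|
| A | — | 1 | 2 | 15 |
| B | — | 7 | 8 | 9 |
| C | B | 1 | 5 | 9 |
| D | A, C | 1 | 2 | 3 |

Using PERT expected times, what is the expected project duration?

15 hours

te_A = (1 + 4·2 + 15)/6 = 24/6 = 4
te_B = (7 + 4·8 + 9)/6 = 48/6 = 8
te_C = (1 + 4·5 + 9)/6 = 30/6 = 5
te_D = (1 + 4·2 + 3)/6 = 12/6 = 2

Forward pass:
ES_A = 0; EF_A = 4
ES_B = 0; EF_B = 8
ES_C = 8; EF_C = 8+5 = 13
ES_D = max(EF_A=4, EF_C=13) = 13; EF_D = 13+2 = 15
Expected project duration μ = 15 hours. Critical path: B → C → D.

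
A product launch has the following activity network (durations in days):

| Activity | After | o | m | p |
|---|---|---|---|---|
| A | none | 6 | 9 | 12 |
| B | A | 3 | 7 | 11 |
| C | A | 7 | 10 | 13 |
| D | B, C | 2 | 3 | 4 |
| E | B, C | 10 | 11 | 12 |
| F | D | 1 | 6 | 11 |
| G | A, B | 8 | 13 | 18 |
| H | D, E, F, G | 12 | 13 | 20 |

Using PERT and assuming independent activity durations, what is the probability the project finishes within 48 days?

te_A = (6 + 4·9 + 12)/6 = 54/6 = 9; σ²_A = ((12−6)/6)² = 1.000
te_B = (3 + 4·7 + 11)/6 = 42/6 = 7; σ²_B = ((11−3)/6)² = 1.778
te_C = (7 + 4·10 + 13)/6 = 60/6 = 10; σ²_C = ((13−7)/6)² = 1.000
te_D = (2 + 4·3 + 4)/6 = 18/6 = 3; σ²_D = ((4−2)/6)² = 0.111
te_E = (10 + 4·11 + 12)/6 = 66/6 = 11; σ²_E = ((12−10)/6)² = 0.111
te_F = (1 + 4·6 + 11)/6 = 36/6 = 6; σ²_F = ((11−1)/6)² = 2.778
te_G = (8 + 4·13 + 18)/6 = 78/6 = 13; σ²_G = ((18−8)/6)² = 2.778
te_H = (12 + 4·13 + 20)/6 = 84/6 = 14; σ²_H = ((20−12)/6)² = 1.778

Forward pass:
ES_A = 0; EF_A = 9
ES_B = 9; EF_B = 9+7 = 16
ES_C = 9; EF_C = 9+10 = 19
ES_D = max(EF_B=16, EF_C=19) = 19; EF_D = 19+3 = 22
ES_E = max(EF_B=16, EF_C=19) = 19; EF_E = 19+11 = 30
ES_F = 22; EF_F = 22+6 = 28
ES_G = max(EF_A=9, EF_B=16) = 16; EF_G = 16+13 = 29
ES_H = max(EF_D=22, EF_E=30, EF_F=28, EF_G=29) = 30; EF_H = 30+14 = 44
Expected project duration μ = 44 days. Critical path: A → C → E → H.

Variance along critical path = 1.000 + 1.000 + 0.111 + 1.778 = 3.889; σ = √3.889 = 1.972 days.
Z = (48 − 44) / 1.972 = 2.028
P(T ≤ 48) = Φ(2.028) ≈ 0.979

0.979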